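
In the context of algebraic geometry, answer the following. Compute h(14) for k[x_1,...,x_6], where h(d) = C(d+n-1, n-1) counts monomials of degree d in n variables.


The Hilbert function for the polynomial ring in 6 variables is:
h(d) = C(d+n-1, n-1)
h(14) = C(14+6-1, 6-1) = C(19, 5)
= 19! / (5! * 14!)
= 11628

11628


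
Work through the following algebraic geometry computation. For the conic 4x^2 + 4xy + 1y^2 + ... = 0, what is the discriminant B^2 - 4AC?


The discriminant of a conic Ax^2 + Bxy + Cy^2 + ... = 0 is B^2 - 4AC.
B^2 = 4^2 = 16
4AC = 4*4*1 = 16
Discriminant = 16 - 16 = 0

0


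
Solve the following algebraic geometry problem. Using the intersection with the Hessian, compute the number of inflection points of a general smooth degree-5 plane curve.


For a general smooth plane curve C of degree d, the inflection points are
the intersection of C with its Hessian curve, which has degree 3(d-2).
By Bezout, the total intersection number is d * 3(d-2) = 5 * 9 = 45.
For a general curve every flex is ordinary, so each contributes
multiplicity 1 to C·Hess(C), and the number of distinct inflection
points is 3d(d-2).
Inflection points = 3*5*(5-2) = 3*5*3 = 45

45


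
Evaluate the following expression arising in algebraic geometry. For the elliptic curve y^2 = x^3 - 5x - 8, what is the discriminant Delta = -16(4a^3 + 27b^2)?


Compute each component:
4a^3 = 4*(-5)^3 = 4*(-125) = -500
27b^2 = 27*(-8)^2 = 27*64 = 1728
4a^3 + 27b^2 = -500 + 1728 = 1228
Delta = -16*1228 = -19648

-19648


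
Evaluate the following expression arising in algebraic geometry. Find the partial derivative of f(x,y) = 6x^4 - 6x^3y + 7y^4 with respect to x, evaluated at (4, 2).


df/dx = 4*6*x^3 + 3*(-6)*x^2*y
At (4,2): 4*6*4^3 + 3*(-6)*4^2*2
= 1536 - 576
= 960

960


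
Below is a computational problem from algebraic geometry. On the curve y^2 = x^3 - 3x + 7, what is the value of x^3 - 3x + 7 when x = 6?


Compute x^3 - 3x + 7 at x = 6:
x^3 = 6^3 = 216
(-3)*x = (-3)*6 = -18
Sum: 216 - 18 + 7 = 205

205


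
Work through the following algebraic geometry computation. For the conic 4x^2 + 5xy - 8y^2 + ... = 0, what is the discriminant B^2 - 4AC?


The discriminant of a conic Ax^2 + Bxy + Cy^2 + ... = 0 is B^2 - 4AC.
B^2 = 5^2 = 25
4AC = 4*4*(-8) = -128
Discriminant = 25 + 128 = 153

153


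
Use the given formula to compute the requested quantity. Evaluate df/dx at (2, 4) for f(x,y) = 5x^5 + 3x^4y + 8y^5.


df/dx = 5*5*x^4 + 4*3*x^3*y
At (2,4): 5*5*2^4 + 4*3*2^3*4
= 400 + 384
= 784

784


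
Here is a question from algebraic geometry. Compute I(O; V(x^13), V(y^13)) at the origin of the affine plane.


The intersection multiplicity of V(x^a) and V(y^b) at the origin is:
I(O; V(x^13), V(y^13)) = dim_k(k[x,y]/(x^13, y^13))
A basis for k[x,y]/(x^13, y^13) is the set of monomials x^i * y^j
where 0 <= i < 13 and 0 <= j < 13.
The number of such monomials is 13 * 13 = 169

169


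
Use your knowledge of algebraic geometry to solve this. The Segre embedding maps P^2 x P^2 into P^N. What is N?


The Segre embedding maps P^m x P^n into P^N via
all products of coordinates from each factor.
N = (m+1)(n+1) - 1
N = (2+1)(2+1) - 1
N = 3*3 - 1
N = 9 - 1 = 8

8


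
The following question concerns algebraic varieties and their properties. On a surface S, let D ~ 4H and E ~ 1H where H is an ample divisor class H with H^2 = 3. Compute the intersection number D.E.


Using bilinearity of the intersection pairing on a surface S:
(aH).(bH) = ab * (H.H)
We have H^2 = 3.
D.E = (4H).(1H) = 4*1*3
= 4*3
= 12

12


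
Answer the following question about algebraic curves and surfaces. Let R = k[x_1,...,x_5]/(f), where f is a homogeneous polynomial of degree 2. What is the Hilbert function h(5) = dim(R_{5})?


For R = k[x_1,...,x_n]/(f) with f homogeneous of degree e:
The Hilbert series is (1 - t^e)/(1 - t)^n.
So h(d) = C(d+n-1, n-1) - C(d-e+n-1, n-1) for d >= e.
With n=5, e=2, d=5:
C(5+5-1, 5-1) = C(9, 4) = 126
C(5-2+5-1, 5-1) = C(7, 4) = 35
h(5) = 126 - 35 = 91

91


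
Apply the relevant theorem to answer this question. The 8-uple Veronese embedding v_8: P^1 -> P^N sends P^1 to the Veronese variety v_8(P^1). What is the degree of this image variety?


The Veronese variety v_8(P^1) has degree d^r.
d^r = 8^1 = 8

8


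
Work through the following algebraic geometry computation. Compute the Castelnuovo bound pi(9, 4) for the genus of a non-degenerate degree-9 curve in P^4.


Castelnuovo's bound: write d - 1 = m(r-1) + epsilon with 0 <= epsilon < r-1.
d - 1 = 9 - 1 = 8
r - 1 = 4 - 1 = 3
8 = 2*3 + 2, so m = 2, epsilon = 2
pi(d, r) = m(m-1)(r-1)/2 + m*epsilon
= 2*1*3/2 + 2*2
= 6/2 + 4
= 3 + 4 = 7

7


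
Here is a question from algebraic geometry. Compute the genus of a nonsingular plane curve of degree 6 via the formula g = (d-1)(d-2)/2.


Using the genus formula for smooth plane curves:
g = (d-1)(d-2)/2
g = (6-1)(6-2)/2
g = 5*4/2
g = 20/2 = 10

10


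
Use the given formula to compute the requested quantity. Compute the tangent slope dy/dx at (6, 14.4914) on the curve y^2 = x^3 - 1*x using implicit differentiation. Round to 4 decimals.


Using implicit differentiation of y^2 = x^3 - 1*x:
2y * dy/dx = 3x^2 - 1
dy/dx = (3x^2 - 1)/(2y)
Numerator: 3*6^2 - 1 = 107
Denominator: 2*14.4914 = 28.9828
dy/dx = 107/28.9828 = 3.6918

3.6918


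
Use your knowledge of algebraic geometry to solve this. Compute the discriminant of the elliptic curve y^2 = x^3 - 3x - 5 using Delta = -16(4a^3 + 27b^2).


Compute each component:
4a^3 = 4*(-3)^3 = 4*(-27) = -108
27b^2 = 27*(-5)^2 = 27*25 = 675
4a^3 + 27b^2 = -108 + 675 = 567
Delta = -16*567 = -9072

-9072


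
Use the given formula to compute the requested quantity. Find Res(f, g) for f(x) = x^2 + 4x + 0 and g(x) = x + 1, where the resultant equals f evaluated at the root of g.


For Res(f, x - c), we evaluate f at x = c.
f(-1) = (-1)^2 + 4*(-1) + 0
= 1 - 4 + 0
= -3 + 0 = -3
Res(f, g) = -3

-3


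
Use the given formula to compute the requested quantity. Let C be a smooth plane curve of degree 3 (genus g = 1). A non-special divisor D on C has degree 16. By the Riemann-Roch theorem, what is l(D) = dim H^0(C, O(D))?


First, compute the genus of a smooth plane curve of degree 3:
g = (d-1)(d-2)/2 = (3-1)(3-2)/2 = 1
For a non-special divisor D (i.e., h^1(D) = 0), Riemann-Roch gives:
l(D) = deg(D) - g + 1
Since deg(D) = 16 >= 2g - 1 = 1, D is non-special.
l(D) = 16 - 1 + 1 = 16

16


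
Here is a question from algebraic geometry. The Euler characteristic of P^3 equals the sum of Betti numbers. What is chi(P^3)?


The complex projective space P^3 has one cell in each even real dimension 0, 2, ..., 6.
The cohomology groups are H^{2k}(P^3) = Z for k = 0,...,3, and 0 otherwise.
Euler characteristic = sum of Betti numbers = 1 per even-dimensional cohomology group.
chi(P^3) = 3 + 1 = 4

4


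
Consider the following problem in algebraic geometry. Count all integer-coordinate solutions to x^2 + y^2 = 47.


Systematically check integer values of x where x^2 <= 47.
For each valid x, check if 47 - x^2 is a perfect square.
Total integer solutions found: 0

0


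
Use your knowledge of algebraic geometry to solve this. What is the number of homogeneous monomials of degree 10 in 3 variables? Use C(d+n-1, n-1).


The number of degree-10 monomials in 3 variables is C(d+n-1, n-1).
= C(10+3-1, 3-1) = C(12, 2)
= 66

66


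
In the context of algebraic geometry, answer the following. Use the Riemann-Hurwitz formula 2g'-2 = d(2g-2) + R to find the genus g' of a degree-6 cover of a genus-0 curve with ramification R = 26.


Riemann-Hurwitz formula: 2g' - 2 = d(2g - 2) + R
Given: d = 6, g = 0, R = 26
2g' - 2 = 6*(2*0 - 2) + 26
2g' - 2 = 6*(-2) + 26
2g' - 2 = -12 + 26 = 14
2g' = 16
g' = 8

8


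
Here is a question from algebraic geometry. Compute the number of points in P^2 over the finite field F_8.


P^2(F_8) has (q^(n+1) - 1)/(q - 1) points.
= 8^2 + 8^1 + 8^0
= 64 + 8 + 1
= 73

73


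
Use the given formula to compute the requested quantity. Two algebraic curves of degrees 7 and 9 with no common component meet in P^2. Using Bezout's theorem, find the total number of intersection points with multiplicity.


Bezout's theorem states the intersection count equals the product of degrees.
Intersection count = 7 * 9 = 63

63


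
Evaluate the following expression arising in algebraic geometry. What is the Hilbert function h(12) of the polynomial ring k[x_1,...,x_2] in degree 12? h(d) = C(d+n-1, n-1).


The Hilbert function for the polynomial ring in 2 variables is:
h(d) = C(d+n-1, n-1)
h(12) = C(12+2-1, 2-1) = C(13, 1)
= 13! / (1! * 12!)
= 13

13


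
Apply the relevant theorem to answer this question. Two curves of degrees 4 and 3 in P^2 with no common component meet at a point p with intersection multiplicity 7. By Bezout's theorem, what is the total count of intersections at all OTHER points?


By Bezout's theorem, the total intersection number is d1 * d2.
Total = 4 * 3 = 12
Intersection multiplicity at p = 7
Remaining intersections = 12 - 7 = 5

5


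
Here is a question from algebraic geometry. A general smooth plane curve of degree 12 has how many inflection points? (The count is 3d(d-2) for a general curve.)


For a general smooth plane curve C of degree d, the inflection points are
the intersection of C with its Hessian curve, which has degree 3(d-2).
By Bezout, the total intersection number is d * 3(d-2) = 12 * 30 = 360.
For a general curve every flex is ordinary, so each contributes
multiplicity 1 to C·Hess(C), and the number of distinct inflection
points is 3d(d-2).
Inflection points = 3*12*(12-2) = 3*12*10 = 360

360


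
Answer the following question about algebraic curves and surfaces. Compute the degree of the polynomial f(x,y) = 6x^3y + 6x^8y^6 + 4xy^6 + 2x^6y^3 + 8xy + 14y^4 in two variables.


Examine each term for its total degree (sum of exponents).
  Term '6x^3y' has total degree 3+1 = 4.
  Term '6x^8y^6' has total degree 8+6 = 14.
  Term '4xy^6' has total degree 1+6 = 7.
  Term '2x^6y^3' has total degree 6+3 = 9.
  Term '8xy' has total degree 1+1 = 2.
  Term '14y^4' has total degree 0+4 = 4.
The maximum total degree among all terms is 14.

14


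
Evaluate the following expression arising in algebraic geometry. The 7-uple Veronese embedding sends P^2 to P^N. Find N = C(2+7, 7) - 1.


The Veronese embedding v_d: P^n -> P^N maps each point to all
degree-d monomials in n+1 homogeneous coordinates.
N = C(n+d, d) - 1
N = C(2+7, 7) - 1
N = C(9, 7) - 1
C(9, 7) = 36
N = 36 - 1 = 35

35


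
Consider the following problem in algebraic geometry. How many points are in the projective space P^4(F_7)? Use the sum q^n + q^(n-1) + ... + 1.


P^4(F_7) has (q^(n+1) - 1)/(q - 1) points.
= 7^4 + 7^3 + 7^2 + 7^1 + 7^0
= 2401 + 343 + 49 + 7 + 1
= 2801

2801


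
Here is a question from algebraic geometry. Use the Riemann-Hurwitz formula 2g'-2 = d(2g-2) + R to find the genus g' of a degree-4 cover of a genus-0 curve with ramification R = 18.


Riemann-Hurwitz formula: 2g' - 2 = d(2g - 2) + R
Given: d = 4, g = 0, R = 18
2g' - 2 = 4*(2*0 - 2) + 18
2g' - 2 = 4*(-2) + 18
2g' - 2 = -8 + 18 = 10
2g' = 12
g' = 6

6


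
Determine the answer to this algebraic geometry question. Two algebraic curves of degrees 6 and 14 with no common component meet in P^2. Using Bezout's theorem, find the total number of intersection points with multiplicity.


Bezout's theorem states the intersection count equals the product of degrees.
Intersection count = 6 * 14 = 84

84


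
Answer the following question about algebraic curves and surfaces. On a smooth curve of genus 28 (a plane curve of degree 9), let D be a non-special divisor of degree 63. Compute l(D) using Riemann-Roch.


First, compute the genus of a smooth plane curve of degree 9:
g = (d-1)(d-2)/2 = (9-1)(9-2)/2 = 28
For a non-special divisor D (i.e., h^1(D) = 0), Riemann-Roch gives:
l(D) = deg(D) - g + 1
Since deg(D) = 63 >= 2g - 1 = 55, D is non-special.
l(D) = 63 - 28 + 1 = 36

36


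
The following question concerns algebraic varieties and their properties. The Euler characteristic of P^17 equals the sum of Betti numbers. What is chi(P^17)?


The complex projective space P^17 has one cell in each even real dimension 0, 2, ..., 34.
The cohomology groups are H^{2k}(P^17) = Z for k = 0,...,17, and 0 otherwise.
Euler characteristic = sum of Betti numbers = 1 per even-dimensional cohomology group.
chi(P^17) = 17 + 1 = 18

18


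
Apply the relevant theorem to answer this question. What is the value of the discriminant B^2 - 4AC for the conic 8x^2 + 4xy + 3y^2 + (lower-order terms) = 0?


The discriminant of a conic Ax^2 + Bxy + Cy^2 + ... = 0 is B^2 - 4AC.
B^2 = 4^2 = 16
4AC = 4*8*3 = 96
Discriminant = 16 - 96 = -80

-80


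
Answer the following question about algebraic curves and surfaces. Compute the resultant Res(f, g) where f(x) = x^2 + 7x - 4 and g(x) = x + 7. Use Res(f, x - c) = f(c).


For Res(f, x - c), we evaluate f at x = c.
f(-7) = (-7)^2 + 7*(-7) - 4
= 49 - 49 - 4
= 0 - 4 = -4
Res(f, g) = -4

-4


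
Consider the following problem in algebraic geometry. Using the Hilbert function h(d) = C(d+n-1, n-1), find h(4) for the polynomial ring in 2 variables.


The Hilbert function for the polynomial ring in 2 variables is:
h(d) = C(d+n-1, n-1)
h(4) = C(4+2-1, 2-1) = C(5, 1)
= 5! / (1! * 4!)
= 5

5


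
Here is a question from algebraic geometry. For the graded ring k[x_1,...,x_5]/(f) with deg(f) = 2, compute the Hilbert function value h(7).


For R = k[x_1,...,x_n]/(f) with f homogeneous of degree e:
The Hilbert series is (1 - t^e)/(1 - t)^n.
So h(d) = C(d+n-1, n-1) - C(d-e+n-1, n-1) for d >= e.
With n=5, e=2, d=7:
C(7+5-1, 5-1) = C(11, 4) = 330
C(7-2+5-1, 5-1) = C(9, 4) = 126
h(7) = 330 - 126 = 204

204


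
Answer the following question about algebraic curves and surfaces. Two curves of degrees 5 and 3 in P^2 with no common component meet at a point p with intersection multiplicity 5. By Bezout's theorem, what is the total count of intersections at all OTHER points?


By Bezout's theorem, the total intersection number is d1 * d2.
Total = 5 * 3 = 15
Intersection multiplicity at p = 5
Remaining intersections = 15 - 5 = 10

10


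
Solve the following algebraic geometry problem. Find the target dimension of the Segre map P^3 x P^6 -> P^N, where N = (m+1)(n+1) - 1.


The Segre embedding maps P^m x P^n into P^N via
all products of coordinates from each factor.
N = (m+1)(n+1) - 1
N = (3+1)(6+1) - 1
N = 4*7 - 1
N = 28 - 1 = 27

27


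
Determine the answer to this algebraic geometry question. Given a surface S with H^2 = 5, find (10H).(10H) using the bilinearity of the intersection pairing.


Using bilinearity of the intersection pairing on a surface S:
(aH).(bH) = ab * (H.H)
We have H^2 = 5.
D.E = (10H).(10H) = 10*10*5
= 100*5
= 500

500


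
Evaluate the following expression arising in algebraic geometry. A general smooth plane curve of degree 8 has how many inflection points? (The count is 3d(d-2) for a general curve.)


For a general smooth plane curve C of degree d, the inflection points are
the intersection of C with its Hessian curve, which has degree 3(d-2).
By Bezout, the total intersection number is d * 3(d-2) = 8 * 18 = 144.
For a general curve every flex is ordinary, so each contributes
multiplicity 1 to C·Hess(C), and the number of distinct inflection
points is 3d(d-2).
Inflection points = 3*8*(8-2) = 3*8*6 = 144

144


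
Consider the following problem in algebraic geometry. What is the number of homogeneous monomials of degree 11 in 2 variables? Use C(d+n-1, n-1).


The number of degree-11 monomials in 2 variables is C(d+n-1, n-1).
= C(11+2-1, 2-1) = C(12, 1)
= 12

12


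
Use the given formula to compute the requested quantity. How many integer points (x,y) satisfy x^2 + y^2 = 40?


Systematically check integer values of x where x^2 <= 40.
For each valid x, check if 40 - x^2 is a perfect square.
x=2: 40 - 4 = 36, sqrt = 6 (valid)
x=6: 40 - 36 = 4, sqrt = 2 (valid)
Total integer solutions found: 8

8


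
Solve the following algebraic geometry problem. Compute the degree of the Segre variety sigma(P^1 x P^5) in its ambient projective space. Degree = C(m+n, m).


The degree of the Segre variety P^1 x P^5 is C(m+n, m).
= C(6, 1)
= 6

6


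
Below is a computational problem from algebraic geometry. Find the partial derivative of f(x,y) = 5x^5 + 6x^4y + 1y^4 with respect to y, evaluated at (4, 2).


df/dy = 6*x^4 + 4*1*y^3
At (4,2): 6*4^4 + 4*1*2^3
= 1536 + 32
= 1568

1568


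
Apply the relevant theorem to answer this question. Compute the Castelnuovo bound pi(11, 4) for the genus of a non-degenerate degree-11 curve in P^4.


Castelnuovo's bound: write d - 1 = m(r-1) + epsilon with 0 <= epsilon < r-1.
d - 1 = 11 - 1 = 10
r - 1 = 4 - 1 = 3
10 = 3*3 + 1, so m = 3, epsilon = 1
pi(d, r) = m(m-1)(r-1)/2 + m*epsilon
= 3*2*3/2 + 3*1
= 18/2 + 3
= 9 + 3 = 12

12


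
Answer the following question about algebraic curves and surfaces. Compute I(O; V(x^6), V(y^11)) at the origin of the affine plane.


The intersection multiplicity of V(x^a) and V(y^b) at the origin is:
I(O; V(x^6), V(y^11)) = dim_k(k[x,y]/(x^6, y^11))
A basis for k[x,y]/(x^6, y^11) is the set of monomials x^i * y^j
where 0 <= i < 6 and 0 <= j < 11.
The number of such monomials is 6 * 11 = 66

66


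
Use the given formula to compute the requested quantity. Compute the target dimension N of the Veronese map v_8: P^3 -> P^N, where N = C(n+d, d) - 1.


The Veronese embedding v_d: P^n -> P^N maps each point to all
degree-d monomials in n+1 homogeneous coordinates.
N = C(n+d, d) - 1
N = C(3+8, 8) - 1
N = C(11, 8) - 1
C(11, 8) = 165
N = 165 - 1 = 164

164


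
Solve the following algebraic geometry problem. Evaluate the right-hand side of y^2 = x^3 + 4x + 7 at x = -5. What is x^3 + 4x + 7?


Compute x^3 + 4x + 7 at x = -5:
x^3 = (-5)^3 = -125
4*x = 4*(-5) = -20
Sum: -125 - 20 + 7 = -138

-138


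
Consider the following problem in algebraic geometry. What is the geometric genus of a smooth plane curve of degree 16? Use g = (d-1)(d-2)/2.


Using the genus formula for smooth plane curves:
g = (d-1)(d-2)/2
g = (16-1)(16-2)/2
g = 15*14/2
g = 210/2 = 105

105


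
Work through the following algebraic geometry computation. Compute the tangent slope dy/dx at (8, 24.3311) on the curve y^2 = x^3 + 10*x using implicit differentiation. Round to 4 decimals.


Using implicit differentiation of y^2 = x^3 + 10*x:
2y * dy/dx = 3x^2 + 10
dy/dx = (3x^2 + 10)/(2y)
Numerator: 3*8^2 + 10 = 202
Denominator: 2*24.3311 = 48.6622
dy/dx = 202/48.6622 = 4.1511

4.1511


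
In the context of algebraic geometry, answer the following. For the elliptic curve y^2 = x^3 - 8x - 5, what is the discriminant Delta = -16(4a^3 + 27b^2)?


Compute each component:
4a^3 = 4*(-8)^3 = 4*(-512) = -2048
27b^2 = 27*(-5)^2 = 27*25 = 675
4a^3 + 27b^2 = -2048 + 675 = -1373
Delta = -16*(-1373) = 21968

21968


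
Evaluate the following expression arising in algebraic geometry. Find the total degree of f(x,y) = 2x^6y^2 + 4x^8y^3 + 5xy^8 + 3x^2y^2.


Examine each term for its total degree (sum of exponents).
  Term '2x^6y^2' has total degree 6+2 = 8.
  Term '4x^8y^3' has total degree 8+3 = 11.
  Term '5xy^8' has total degree 1+8 = 9.
  Term '3x^2y^2' has total degree 2+2 = 4.
The maximum total degree among all terms is 11.

11


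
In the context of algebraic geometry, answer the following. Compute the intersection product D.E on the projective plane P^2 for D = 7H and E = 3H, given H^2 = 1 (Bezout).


Using bilinearity of the intersection pairing on the projective plane P^2:
(aH).(bH) = ab * (H.H)
We have H^2 = 1 (Bezout).
D.E = (7H).(3H) = 7*3*1
= 21*1
= 21

21


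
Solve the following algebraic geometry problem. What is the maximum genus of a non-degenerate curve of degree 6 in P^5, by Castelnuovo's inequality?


Castelnuovo's bound: write d - 1 = m(r-1) + epsilon with 0 <= epsilon < r-1.
d - 1 = 6 - 1 = 5
r - 1 = 5 - 1 = 4
5 = 1*4 + 1, so m = 1, epsilon = 1
pi(d, r) = m(m-1)(r-1)/2 + m*epsilon
= 1*0*4/2 + 1*1
= 0/2 + 1
= 0 + 1 = 1

1


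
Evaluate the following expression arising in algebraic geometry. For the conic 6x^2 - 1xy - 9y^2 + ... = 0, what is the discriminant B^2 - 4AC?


The discriminant of a conic Ax^2 + Bxy + Cy^2 + ... = 0 is B^2 - 4AC.
B^2 = (-1)^2 = 1
4AC = 4*6*(-9) = -216
Discriminant = 1 + 216 = 217

217


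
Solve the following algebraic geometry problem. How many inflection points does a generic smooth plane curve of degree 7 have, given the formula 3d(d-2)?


For a general smooth plane curve C of degree d, the inflection points are
the intersection of C with its Hessian curve, which has degree 3(d-2).
By Bezout, the total intersection number is d * 3(d-2) = 7 * 15 = 105.
For a general curve every flex is ordinary, so each contributes
multiplicity 1 to C·Hess(C), and the number of distinct inflection
points is 3d(d-2).
Inflection points = 3*7*(7-2) = 3*7*5 = 105

105


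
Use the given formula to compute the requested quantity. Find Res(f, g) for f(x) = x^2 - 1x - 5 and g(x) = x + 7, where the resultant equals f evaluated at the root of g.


For Res(f, x - c), we evaluate f at x = c.
f(-7) = (-7)^2 - 1*(-7) - 5
= 49 + 7 - 5
= 56 - 5 = 51
Res(f, g) = 51

51


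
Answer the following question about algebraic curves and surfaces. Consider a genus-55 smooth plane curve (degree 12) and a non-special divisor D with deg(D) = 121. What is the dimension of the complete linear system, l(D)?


First, compute the genus of a smooth plane curve of degree 12:
g = (d-1)(d-2)/2 = (12-1)(12-2)/2 = 55
For a non-special divisor D (i.e., h^1(D) = 0), Riemann-Roch gives:
l(D) = deg(D) - g + 1
Since deg(D) = 121 >= 2g - 1 = 109, D is non-special.
l(D) = 121 - 55 + 1 = 67

67


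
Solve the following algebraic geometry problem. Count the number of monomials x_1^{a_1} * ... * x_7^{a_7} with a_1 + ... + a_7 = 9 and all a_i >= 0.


The number of degree-9 monomials in 7 variables is C(d+n-1, n-1).
= C(9+7-1, 7-1) = C(15, 6)
= 5005

5005


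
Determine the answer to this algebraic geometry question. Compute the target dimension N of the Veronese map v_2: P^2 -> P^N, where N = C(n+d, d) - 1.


The Veronese embedding v_d: P^n -> P^N maps each point to all
degree-d monomials in n+1 homogeneous coordinates.
N = C(n+d, d) - 1
N = C(2+2, 2) - 1
N = C(4, 2) - 1
C(4, 2) = 6
N = 6 - 1 = 5

5


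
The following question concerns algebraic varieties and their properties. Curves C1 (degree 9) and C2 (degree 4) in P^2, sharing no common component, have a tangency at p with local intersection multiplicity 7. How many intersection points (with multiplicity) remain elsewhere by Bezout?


By Bezout's theorem, the total intersection number is d1 * d2.
Total = 9 * 4 = 36
Intersection multiplicity at p = 7
Remaining intersections = 36 - 7 = 29

29


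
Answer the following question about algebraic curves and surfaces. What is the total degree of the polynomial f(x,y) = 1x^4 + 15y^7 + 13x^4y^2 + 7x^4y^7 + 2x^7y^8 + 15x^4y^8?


Examine each term for its total degree (sum of exponents).
  Term '1x^4' has total degree 4+0 = 4.
  Term '15y^7' has total degree 0+7 = 7.
  Term '13x^4y^2' has total degree 4+2 = 6.
  Term '7x^4y^7' has total degree 4+7 = 11.
  Term '2x^7y^8' has total degree 7+8 = 15.
  Term '15x^4y^8' has total degree 4+8 = 12.
The maximum total degree among all terms is 15.

15


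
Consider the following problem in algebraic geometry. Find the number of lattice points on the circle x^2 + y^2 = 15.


Systematically check integer values of x where x^2 <= 15.
For each valid x, check if 15 - x^2 is a perfect square.
Total integer solutions found: 0

0


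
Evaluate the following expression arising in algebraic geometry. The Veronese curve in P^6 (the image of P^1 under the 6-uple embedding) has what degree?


The rational normal curve in P^6 is the image of P^1 under the 6-uple Veronese.
A general hyperplane in P^6 pulls back to a degree-6 form on P^1, which has 6 zeros,
so the curve meets a general hyperplane in 6 points. Degree = 6.

6


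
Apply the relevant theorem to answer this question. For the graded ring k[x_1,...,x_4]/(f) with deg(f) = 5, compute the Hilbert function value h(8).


For R = k[x_1,...,x_n]/(f) with f homogeneous of degree e:
The Hilbert series is (1 - t^e)/(1 - t)^n.
So h(d) = C(d+n-1, n-1) - C(d-e+n-1, n-1) for d >= e.
With n=4, e=5, d=8:
C(8+4-1, 4-1) = C(11, 3) = 165
C(8-5+4-1, 4-1) = C(6, 3) = 20
h(8) = 165 - 20 = 145

145


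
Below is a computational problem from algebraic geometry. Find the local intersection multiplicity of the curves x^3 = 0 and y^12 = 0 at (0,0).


The intersection multiplicity of V(x^a) and V(y^b) at the origin is:
I(O; V(x^3), V(y^12)) = dim_k(k[x,y]/(x^3, y^12))
A basis for k[x,y]/(x^3, y^12) is the set of monomials x^i * y^j
where 0 <= i < 3 and 0 <= j < 12.
The number of such monomials is 3 * 12 = 36

36


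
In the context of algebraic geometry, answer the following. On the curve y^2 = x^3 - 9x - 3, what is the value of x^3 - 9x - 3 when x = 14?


Compute x^3 - 9x - 3 at x = 14:
x^3 = 14^3 = 2744
(-9)*x = (-9)*14 = -126
Sum: 2744 - 126 - 3 = 2615

2615


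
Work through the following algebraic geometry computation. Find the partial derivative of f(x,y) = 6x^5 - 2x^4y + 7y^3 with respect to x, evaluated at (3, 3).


df/dx = 5*6*x^4 + 4*(-2)*x^3*y
At (3,3): 5*6*3^4 + 4*(-2)*3^3*3
= 2430 - 648
= 1782

1782


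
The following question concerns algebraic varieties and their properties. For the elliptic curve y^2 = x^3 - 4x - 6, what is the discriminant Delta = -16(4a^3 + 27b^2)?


Compute each component:
4a^3 = 4*(-4)^3 = 4*(-64) = -256
27b^2 = 27*(-6)^2 = 27*36 = 972
4a^3 + 27b^2 = -256 + 972 = 716
Delta = -16*716 = -11456

-11456


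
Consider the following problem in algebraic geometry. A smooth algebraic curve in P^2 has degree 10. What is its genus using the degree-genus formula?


Using the genus formula for smooth plane curves:
g = (d-1)(d-2)/2
g = (10-1)(10-2)/2
g = 9*8/2
g = 72/2 = 36

36


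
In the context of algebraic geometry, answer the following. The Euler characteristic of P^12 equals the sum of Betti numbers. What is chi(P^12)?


The complex projective space P^12 has one cell in each even real dimension 0, 2, ..., 24.
The cohomology groups are H^{2k}(P^12) = Z for k = 0,...,12, and 0 otherwise.
Euler characteristic = sum of Betti numbers = 1 per even-dimensional cohomology group.
chi(P^12) = 12 + 1 = 13

13


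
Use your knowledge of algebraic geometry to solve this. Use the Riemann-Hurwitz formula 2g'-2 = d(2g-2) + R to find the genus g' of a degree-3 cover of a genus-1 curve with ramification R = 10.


Riemann-Hurwitz formula: 2g' - 2 = d(2g - 2) + R
Given: d = 3, g = 1, R = 10
2g' - 2 = 3*(2*1 - 2) + 10
2g' - 2 = 3*0 + 10
2g' - 2 = 0 + 10 = 10
2g' = 12
g' = 6

6


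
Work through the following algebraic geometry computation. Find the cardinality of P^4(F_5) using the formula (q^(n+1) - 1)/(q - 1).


P^4(F_5) has (q^(n+1) - 1)/(q - 1) points.
= 5^4 + 5^3 + 5^2 + 5^1 + 5^0
= 625 + 125 + 25 + 5 + 1
= 781

781


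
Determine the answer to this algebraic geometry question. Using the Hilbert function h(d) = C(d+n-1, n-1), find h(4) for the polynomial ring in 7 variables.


The Hilbert function for the polynomial ring in 7 variables is:
h(d) = C(d+n-1, n-1)
h(4) = C(4+7-1, 7-1) = C(10, 6)
= 10! / (6! * 4!)
= 210

210


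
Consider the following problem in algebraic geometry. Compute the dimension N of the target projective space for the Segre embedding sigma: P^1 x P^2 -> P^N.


The Segre embedding maps P^m x P^n into P^N via
all products of coordinates from each factor.
N = (m+1)(n+1) - 1
N = (1+1)(2+1) - 1
N = 2*3 - 1
N = 6 - 1 = 5

5


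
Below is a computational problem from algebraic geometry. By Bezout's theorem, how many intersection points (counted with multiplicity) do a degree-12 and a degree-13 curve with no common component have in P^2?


Bezout's theorem states the intersection count equals the product of degrees.
Intersection count = 12 * 13 = 156

156


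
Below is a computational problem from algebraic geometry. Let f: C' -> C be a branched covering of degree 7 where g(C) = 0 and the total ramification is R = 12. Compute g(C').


Riemann-Hurwitz formula: 2g' - 2 = d(2g - 2) + R
Given: d = 7, g = 0, R = 12
2g' - 2 = 7*(2*0 - 2) + 12
2g' - 2 = 7*(-2) + 12
2g' - 2 = -14 + 12 = -2
2g' = 0
g' = 0

0


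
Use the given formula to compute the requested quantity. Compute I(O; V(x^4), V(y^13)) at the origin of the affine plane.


The intersection multiplicity of V(x^a) and V(y^b) at the origin is:
I(O; V(x^4), V(y^13)) = dim_k(k[x,y]/(x^4, y^13))
A basis for k[x,y]/(x^4, y^13) is the set of monomials x^i * y^j
where 0 <= i < 4 and 0 <= j < 13.
The number of such monomials is 4 * 13 = 52

52


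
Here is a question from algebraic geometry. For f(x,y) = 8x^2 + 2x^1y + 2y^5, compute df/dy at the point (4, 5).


df/dy = 2*x^1 + 5*2*y^4
At (4,5): 2*4^1 + 5*2*5^4
= 8 + 6250
= 6258

6258


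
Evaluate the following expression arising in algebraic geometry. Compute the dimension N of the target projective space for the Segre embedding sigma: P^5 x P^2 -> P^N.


The Segre embedding maps P^m x P^n into P^N via
all products of coordinates from each factor.
N = (m+1)(n+1) - 1
N = (5+1)(2+1) - 1
N = 6*3 - 1
N = 18 - 1 = 17

17


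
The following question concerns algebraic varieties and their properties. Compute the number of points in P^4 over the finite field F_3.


P^4(F_3) has (q^(n+1) - 1)/(q - 1) points.
= 3^4 + 3^3 + 3^2 + 3^1 + 3^0
= 81 + 27 + 9 + 3 + 1
= 121

121


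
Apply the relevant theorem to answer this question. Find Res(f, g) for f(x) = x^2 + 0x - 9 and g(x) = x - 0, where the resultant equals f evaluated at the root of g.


For Res(f, x - c), we evaluate f at x = c.
f(0) = 0^2 + 0*0 - 9
= 0 + 0 - 9
= 0 - 9 = -9
Res(f, g) = -9

-9


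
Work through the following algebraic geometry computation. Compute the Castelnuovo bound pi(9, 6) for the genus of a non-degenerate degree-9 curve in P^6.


Castelnuovo's bound: write d - 1 = m(r-1) + epsilon with 0 <= epsilon < r-1.
d - 1 = 9 - 1 = 8
r - 1 = 6 - 1 = 5
8 = 1*5 + 3, so m = 1, epsilon = 3
pi(d, r) = m(m-1)(r-1)/2 + m*epsilon
= 1*0*5/2 + 1*3
= 0/2 + 3
= 0 + 3 = 3

3


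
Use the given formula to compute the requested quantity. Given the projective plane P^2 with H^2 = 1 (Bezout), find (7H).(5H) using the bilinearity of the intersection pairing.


Using bilinearity of the intersection pairing on the projective plane P^2:
(aH).(bH) = ab * (H.H)
We have H^2 = 1 (Bezout).
D.E = (7H).(5H) = 7*5*1
= 35*1
= 35

35


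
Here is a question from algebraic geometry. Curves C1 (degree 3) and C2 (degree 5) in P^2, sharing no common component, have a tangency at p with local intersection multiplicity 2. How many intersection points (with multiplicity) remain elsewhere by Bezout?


By Bezout's theorem, the total intersection number is d1 * d2.
Total = 3 * 5 = 15
Intersection multiplicity at p = 2
Remaining intersections = 15 - 2 = 13

13


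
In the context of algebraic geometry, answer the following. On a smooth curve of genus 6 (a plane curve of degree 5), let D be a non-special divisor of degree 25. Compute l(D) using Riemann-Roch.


First, compute the genus of a smooth plane curve of degree 5:
g = (d-1)(d-2)/2 = (5-1)(5-2)/2 = 6
For a non-special divisor D (i.e., h^1(D) = 0), Riemann-Roch gives:
l(D) = deg(D) - g + 1
Since deg(D) = 25 >= 2g - 1 = 11, D is non-special.
l(D) = 25 - 6 + 1 = 20

20


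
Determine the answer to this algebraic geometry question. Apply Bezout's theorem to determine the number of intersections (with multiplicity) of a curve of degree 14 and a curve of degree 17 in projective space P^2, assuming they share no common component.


Bezout's theorem states the intersection count equals the product of degrees.
Intersection count = 14 * 17 = 238

238


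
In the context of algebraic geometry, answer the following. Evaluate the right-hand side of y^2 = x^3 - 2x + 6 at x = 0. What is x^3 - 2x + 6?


Compute x^3 - 2x + 6 at x = 0:
x^3 = 0^3 = 0
(-2)*x = (-2)*0 = 0
Sum: 0 + 0 + 6 = 6

6


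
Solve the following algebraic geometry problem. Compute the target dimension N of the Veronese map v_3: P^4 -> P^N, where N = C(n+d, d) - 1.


The Veronese embedding v_d: P^n -> P^N maps each point to all
degree-d monomials in n+1 homogeneous coordinates.
N = C(n+d, d) - 1
N = C(4+3, 3) - 1
N = C(7, 3) - 1
C(7, 3) = 35
N = 35 - 1 = 34

34


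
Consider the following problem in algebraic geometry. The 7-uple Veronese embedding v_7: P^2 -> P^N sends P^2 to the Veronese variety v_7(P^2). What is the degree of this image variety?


The Veronese variety v_7(P^2) has degree d^r.
d^r = 7^2 = 49

49


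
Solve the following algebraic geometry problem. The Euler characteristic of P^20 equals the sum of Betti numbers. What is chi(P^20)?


The complex projective space P^20 has one cell in each even real dimension 0, 2, ..., 40.
The cohomology groups are H^{2k}(P^20) = Z for k = 0,...,20, and 0 otherwise.
Euler characteristic = sum of Betti numbers = 1 per even-dimensional cohomology group.
chi(P^20) = 20 + 1 = 21

21


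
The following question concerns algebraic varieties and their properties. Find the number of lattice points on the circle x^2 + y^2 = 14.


Systematically check integer values of x where x^2 <= 14.
For each valid x, check if 14 - x^2 is a perfect square.
Total integer solutions found: 0

0


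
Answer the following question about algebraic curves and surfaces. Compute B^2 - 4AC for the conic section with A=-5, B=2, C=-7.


The discriminant of a conic Ax^2 + Bxy + Cy^2 + ... = 0 is B^2 - 4AC.
B^2 = 2^2 = 4
4AC = 4*(-5)*(-7) = 140
Discriminant = 4 - 140 = -136

-136


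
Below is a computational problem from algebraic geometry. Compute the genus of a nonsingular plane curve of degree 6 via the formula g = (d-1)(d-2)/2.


Using the genus formula for smooth plane curves:
g = (d-1)(d-2)/2
g = (6-1)(6-2)/2
g = 5*4/2
g = 20/2 = 10

10


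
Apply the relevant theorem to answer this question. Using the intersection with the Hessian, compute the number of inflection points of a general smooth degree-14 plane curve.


For a general smooth plane curve C of degree d, the inflection points are
the intersection of C with its Hessian curve, which has degree 3(d-2).
By Bezout, the total intersection number is d * 3(d-2) = 14 * 36 = 504.
For a general curve every flex is ordinary, so each contributes
multiplicity 1 to C·Hess(C), and the number of distinct inflection
points is 3d(d-2).
Inflection points = 3*14*(14-2) = 3*14*12 = 504

504


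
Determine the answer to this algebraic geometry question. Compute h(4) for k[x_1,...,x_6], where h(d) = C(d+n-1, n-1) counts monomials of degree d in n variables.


The Hilbert function for the polynomial ring in 6 variables is:
h(d) = C(d+n-1, n-1)
h(4) = C(4+6-1, 6-1) = C(9, 5)
= 9! / (5! * 4!)
= 126

126


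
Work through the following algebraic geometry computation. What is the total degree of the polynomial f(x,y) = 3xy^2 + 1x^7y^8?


Examine each term for its total degree (sum of exponents).
  Term '3xy^2' has total degree 1+2 = 3.
  Term '1x^7y^8' has total degree 7+8 = 15.
The maximum total degree among all terms is 15.

15


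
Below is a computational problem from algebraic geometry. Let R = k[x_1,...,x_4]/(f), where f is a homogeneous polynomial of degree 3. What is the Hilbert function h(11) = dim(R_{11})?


For R = k[x_1,...,x_n]/(f) with f homogeneous of degree e:
The Hilbert series is (1 - t^e)/(1 - t)^n.
So h(d) = C(d+n-1, n-1) - C(d-e+n-1, n-1) for d >= e.
With n=4, e=3, d=11:
C(11+4-1, 4-1) = C(14, 3) = 364
C(11-3+4-1, 4-1) = C(11, 3) = 165
h(11) = 364 - 165 = 199

199


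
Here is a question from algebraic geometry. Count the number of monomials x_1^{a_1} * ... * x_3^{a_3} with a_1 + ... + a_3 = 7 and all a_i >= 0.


The number of degree-7 monomials in 3 variables is C(d+n-1, n-1).
= C(7+3-1, 3-1) = C(9, 2)
= 36

36


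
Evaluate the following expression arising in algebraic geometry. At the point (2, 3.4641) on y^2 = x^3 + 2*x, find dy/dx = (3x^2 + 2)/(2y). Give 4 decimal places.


Using implicit differentiation of y^2 = x^3 + 2*x:
2y * dy/dx = 3x^2 + 2
dy/dx = (3x^2 + 2)/(2y)
Numerator: 3*2^2 + 2 = 14
Denominator: 2*3.4641 = 6.9282
dy/dx = 14/6.9282 = 2.0207

2.0207


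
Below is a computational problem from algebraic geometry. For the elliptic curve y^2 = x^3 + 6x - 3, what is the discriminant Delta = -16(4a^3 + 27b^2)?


Compute each component:
4a^3 = 4*6^3 = 4*216 = 864
27b^2 = 27*(-3)^2 = 27*9 = 243
4a^3 + 27b^2 = 864 + 243 = 1107
Delta = -16*1107 = -17712

-17712


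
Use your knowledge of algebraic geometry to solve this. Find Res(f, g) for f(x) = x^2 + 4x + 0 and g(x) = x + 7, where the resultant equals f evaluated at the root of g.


For Res(f, x - c), we evaluate f at x = c.
f(-7) = (-7)^2 + 4*(-7) + 0
= 49 - 28 + 0
= 21 + 0 = 21
Res(f, g) = 21

21


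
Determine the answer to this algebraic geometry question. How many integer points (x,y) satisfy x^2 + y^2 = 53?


Systematically check integer values of x where x^2 <= 53.
For each valid x, check if 53 - x^2 is a perfect square.
x=2: 53 - 4 = 49, sqrt = 7 (valid)
x=7: 53 - 49 = 4, sqrt = 2 (valid)
Total integer solutions found: 8

8


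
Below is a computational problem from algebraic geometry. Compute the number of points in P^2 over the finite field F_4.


P^2(F_4) has (q^(n+1) - 1)/(q - 1) points.
= 4^2 + 4^1 + 4^0
= 16 + 4 + 1
= 21

21


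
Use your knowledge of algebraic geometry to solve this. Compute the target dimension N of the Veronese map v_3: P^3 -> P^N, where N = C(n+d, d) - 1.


The Veronese embedding v_d: P^n -> P^N maps each point to all
degree-d monomials in n+1 homogeneous coordinates.
N = C(n+d, d) - 1
N = C(3+3, 3) - 1
N = C(6, 3) - 1
C(6, 3) = 20
N = 20 - 1 = 19

19


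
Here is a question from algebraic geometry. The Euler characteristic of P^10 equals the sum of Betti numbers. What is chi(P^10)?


The complex projective space P^10 has one cell in each even real dimension 0, 2, ..., 20.
The cohomology groups are H^{2k}(P^10) = Z for k = 0,...,10, and 0 otherwise.
Euler characteristic = sum of Betti numbers = 1 per even-dimensional cohomology group.
chi(P^10) = 10 + 1 = 11

11


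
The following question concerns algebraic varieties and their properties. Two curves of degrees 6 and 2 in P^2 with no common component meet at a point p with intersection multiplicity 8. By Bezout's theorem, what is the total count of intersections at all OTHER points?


By Bezout's theorem, the total intersection number is d1 * d2.
Total = 6 * 2 = 12
Intersection multiplicity at p = 8
Remaining intersections = 12 - 8 = 4

4


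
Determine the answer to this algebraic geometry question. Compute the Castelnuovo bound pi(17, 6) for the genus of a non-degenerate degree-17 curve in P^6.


Castelnuovo's bound: write d - 1 = m(r-1) + epsilon with 0 <= epsilon < r-1.
d - 1 = 17 - 1 = 16
r - 1 = 6 - 1 = 5
16 = 3*5 + 1, so m = 3, epsilon = 1
pi(d, r) = m(m-1)(r-1)/2 + m*epsilon
= 3*2*5/2 + 3*1
= 30/2 + 3
= 15 + 3 = 18

18


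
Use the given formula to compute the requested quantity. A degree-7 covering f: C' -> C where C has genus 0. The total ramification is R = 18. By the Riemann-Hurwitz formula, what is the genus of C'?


Riemann-Hurwitz formula: 2g' - 2 = d(2g - 2) + R
Given: d = 7, g = 0, R = 18
2g' - 2 = 7*(2*0 - 2) + 18
2g' - 2 = 7*(-2) + 18
2g' - 2 = -14 + 18 = 4
2g' = 6
g' = 3

3


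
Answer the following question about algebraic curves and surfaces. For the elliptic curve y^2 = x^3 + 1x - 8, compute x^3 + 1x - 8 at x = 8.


Compute x^3 + 1x - 8 at x = 8:
x^3 = 8^3 = 512
1*x = 1*8 = 8
Sum: 512 + 8 - 8 = 512

512


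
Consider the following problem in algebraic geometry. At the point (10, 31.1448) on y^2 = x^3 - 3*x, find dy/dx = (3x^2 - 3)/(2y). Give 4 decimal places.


Using implicit differentiation of y^2 = x^3 - 3*x:
2y * dy/dx = 3x^2 - 3
dy/dx = (3x^2 - 3)/(2y)
Numerator: 3*10^2 - 3 = 297
Denominator: 2*31.1448 = 62.2896
dy/dx = 297/62.2896 = 4.7681

4.7681
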